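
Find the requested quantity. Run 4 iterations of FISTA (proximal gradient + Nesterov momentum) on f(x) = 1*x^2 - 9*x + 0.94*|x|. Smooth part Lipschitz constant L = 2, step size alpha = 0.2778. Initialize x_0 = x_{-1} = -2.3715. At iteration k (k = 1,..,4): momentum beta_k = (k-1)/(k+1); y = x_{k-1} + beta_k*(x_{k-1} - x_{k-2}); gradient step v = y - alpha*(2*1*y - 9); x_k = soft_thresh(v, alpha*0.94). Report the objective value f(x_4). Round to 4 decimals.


FISTA on f(x) = 1*x^2 - 9*x + 0.94*|x|
L = 2, alpha = 0.2778
Iteration 1: beta = 0.0, y = -2.3715 + 0.0*(-2.3715 + 2.3715) = -2.3715
  grad(y) = -13.743, v = y - alpha*grad = 1.4463
  prox(v) = soft_thresh(1.4463, 0.2611) = 1.1852
Iteration 2: beta = 0.3333, y = 1.1852 + 0.3333*(1.1852 + 2.3715) = 2.3707
  grad(y) = -4.2585, v = y - alpha*grad = 3.5538
  prox(v) = soft_thresh(3.5538, 0.2611) = 3.2926
Iteration 3: beta = 0.5, y = 3.2926 + 0.5*(3.2926 - 1.1852) = 4.3463
  grad(y) = -0.3073, v = y - alpha*grad = 4.4317
  prox(v) = soft_thresh(4.4317, 0.2611) = 4.1706
Iteration 4: beta = 0.6, y = 4.1706 + 0.6*(4.1706 - 3.2926) = 4.6974
  grad(y) = 0.3947, v = y - alpha*grad = 4.5877
  prox(v) = soft_thresh(4.5877, 0.2611) = 4.3266
f(x_4) = 1*4.3266^2 - 9*4.3266 + 0.94*|4.3266| = -16.1529


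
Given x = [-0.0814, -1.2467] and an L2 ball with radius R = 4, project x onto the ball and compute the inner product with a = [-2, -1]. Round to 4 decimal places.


Step 1: Compute ||x|| (intermediates to 6 decimals).
||x|| = sqrt((-0.0814)^2 + (-1.2467)^2) = 1.249355
Step 2: Project.
Since ||x|| <= R, proj = x (no scaling needed).
proj(x) = [-0.0814, -1.2467]
Step 3: Dot product.
a^T * proj(x) = -2*(-0.0814) - 1*(-1.2467) = 1.4095


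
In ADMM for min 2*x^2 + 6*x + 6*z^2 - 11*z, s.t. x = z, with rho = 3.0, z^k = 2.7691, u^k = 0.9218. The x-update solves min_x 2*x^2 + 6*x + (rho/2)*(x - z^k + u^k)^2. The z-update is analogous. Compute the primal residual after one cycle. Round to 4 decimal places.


ADMM iteration with rho = 3.0, z^k = 2.7691, u^k = 0.9218
Step 1: x-update.
Minimize 2*x^2 + 6*x + (3.0/2)*(x - 2.7691 + 0.9218)^2
FOC: (2*2 + 3.0)*x = -6 + 3.0*(2.7691 - 0.9218)
x^{k+1} = -0.0654
Step 2: z-update.
Minimize 6*z^2 - 11*z + (3.0/2)*(-0.0654 - z + 0.9218)^2
FOC: (2*6 + 3.0)*z = 11 + 3.0*(-0.0654 + 0.9218)
z^{k+1} = 0.9046
Step 3: u-update.
u^{k+1} = 0.9218 - 0.0654 - 0.9046 = -0.0482
Step 4: Primal residual = |-0.0654 - 0.9046| = 0.97


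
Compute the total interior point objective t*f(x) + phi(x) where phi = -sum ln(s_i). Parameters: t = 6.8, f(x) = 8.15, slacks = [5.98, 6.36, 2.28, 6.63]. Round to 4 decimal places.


Step 1: Compute log-barrier.
ln values: [1.7884, 1.85, 0.8242, 1.8916]
phi = -(1.7884 + 1.85 + 0.8242 + 1.8916) = -6.3542
Step 2: Compute augmented objective.
t*f(x) = 6.8*8.15 = 55.42
Total = 55.42 - 6.3542 = 49.0658


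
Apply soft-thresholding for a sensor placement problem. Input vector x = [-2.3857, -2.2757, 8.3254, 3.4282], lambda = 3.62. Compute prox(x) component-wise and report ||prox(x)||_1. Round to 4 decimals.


Soft-thresholding with lambda = 3.62:
prox(-2.3857) = sign(-2.3857)*max(|-2.3857| - 3.62, 0) = 0.0
prox(-2.2757) = sign(-2.2757)*max(|-2.2757| - 3.62, 0) = 0.0
prox(8.3254) = sign(8.3254)*max(|8.3254| - 3.62, 0) = 4.7054
prox(3.4282) = sign(3.4282)*max(|3.4282| - 3.62, 0) = 0.0
prox(x) = [0.0, 0.0, 4.7054, 0.0]
||prox(x)||_1 = 0.0 + 0.0 + 4.7054 + 0.0 = 4.7054


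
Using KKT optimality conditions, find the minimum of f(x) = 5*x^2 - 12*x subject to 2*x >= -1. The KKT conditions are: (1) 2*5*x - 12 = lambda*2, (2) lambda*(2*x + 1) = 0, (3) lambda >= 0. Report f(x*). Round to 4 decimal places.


Step 1: Try lambda = 0 (constraint inactive).
Stationarity: 2*5*x - 12 = 0
x* = 12/(2*5) = 1.2
Check constraint: 2*1.2 = 2.4 >= -1 -- satisfied.
Step 2: Compute optimal value.
f(x*) = 5*1.2^2 - 12*1.2 = -7.2


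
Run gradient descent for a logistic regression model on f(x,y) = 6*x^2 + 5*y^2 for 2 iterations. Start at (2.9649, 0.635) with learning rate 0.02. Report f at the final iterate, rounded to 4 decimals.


Gradient descent on f(x,y) = 6*x^2 + 5*y^2.
Starting point: (2.9649, 0.635), alpha = 0.02
Step 1: grad_x = 2*6*2.9649 = 35.5788, grad_y = 2*5*0.635 = 6.35
  x_1 = 2.9649 - 0.02*35.5788 = 2.2533
  y_1 = 0.635 - 0.02*6.35 = 0.508
Step 2: grad_x = 2*6*2.2533 = 27.0399, grad_y = 2*5*0.508 = 5.08
  x_2 = 2.2533 - 0.02*27.0399 = 1.7125
  y_2 = 0.508 - 0.02*5.08 = 0.4064
f(1.7125, 0.4064) = 6*1.7125^2 + 5*0.4064^2 = 18.4223


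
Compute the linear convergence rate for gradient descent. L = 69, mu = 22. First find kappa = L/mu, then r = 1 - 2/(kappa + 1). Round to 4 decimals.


Step 1: Compute the condition number.
kappa = L/mu = 69/22 = 3.1364
Step 2: Compute the convergence rate.
r = 1 - 2/(kappa + 1) = 1 - 2*mu/(L + mu) = (L - mu)/(L + mu) = 47/91 = 0.5165


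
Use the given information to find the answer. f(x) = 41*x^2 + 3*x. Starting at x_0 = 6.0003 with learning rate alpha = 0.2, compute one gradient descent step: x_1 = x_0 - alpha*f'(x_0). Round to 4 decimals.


We compute the gradient at x_0 and apply the update.
f'(x) = 82*x + 3
f'(6.0003) = 82*6.0003 + 3 = 495.0246
x_1 = 6.0003 - 0.2*495.0246 = -93.0046


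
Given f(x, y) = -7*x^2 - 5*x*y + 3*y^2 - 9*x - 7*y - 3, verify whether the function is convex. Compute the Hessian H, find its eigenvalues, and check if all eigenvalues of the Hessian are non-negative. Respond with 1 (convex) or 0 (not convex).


The Hessian of f(x,y) = -7*x^2 - 5*x*y + 3*y^2 - 9*x - 7*y - 3 is:
H = [[-14, -5], [-5, 6]]
Trace = -14 + 6 = -8
Determinant = -14*6 - (-5)^2 = -109
Discriminant = (-8)^2 - 4*-109 = 500.0
Eigenvalues: lambda_1 = -15.1803, lambda_2 = 7.1803
The function is not convex.

0


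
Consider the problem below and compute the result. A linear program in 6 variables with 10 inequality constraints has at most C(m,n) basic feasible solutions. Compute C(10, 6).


Each vertex corresponds to some choice of n active constraints out of m, so the number of vertices is at most C(m, n) = m! / (n!(m-n)!).
m = 10, n = 6
Numerator: 10 * 9 * 8 * 7 * 6 * 5
Denominator: 6! = 720
C(10, 6) = 210


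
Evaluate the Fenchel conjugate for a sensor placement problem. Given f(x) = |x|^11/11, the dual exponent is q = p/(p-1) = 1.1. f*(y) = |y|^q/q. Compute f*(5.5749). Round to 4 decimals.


The conjugate exponent q satisfies 1/p + 1/q = 1.
p = 11, so q = 11/(11 - 1) = 1.1
|y|^q = 5.5749^1.1 = 6.62
f*(5.5749) = 6.62 / 1.1 = 6.0182


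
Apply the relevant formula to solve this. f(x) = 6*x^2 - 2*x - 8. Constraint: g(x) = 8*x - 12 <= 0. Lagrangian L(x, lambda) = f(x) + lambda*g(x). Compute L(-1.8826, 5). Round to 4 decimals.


Step 1: Evaluate f(x).
f(-1.8826) = 6*(-1.8826)^2 - 2*(-1.8826) - 8 = 17.0303
Step 2: Evaluate g(x).
g(-1.8826) = 8*-1.8826 - 12 = -27.0608
Step 3: Compute Lagrangian.
L = 17.0303 + 5*-27.0608 = -118.2737


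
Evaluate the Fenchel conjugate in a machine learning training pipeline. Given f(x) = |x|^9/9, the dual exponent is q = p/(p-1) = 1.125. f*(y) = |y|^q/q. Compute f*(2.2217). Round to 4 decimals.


The conjugate exponent q satisfies 1/p + 1/q = 1.
p = 9, so q = 9/(9 - 1) = 1.125
|y|^q = 2.2217^1.125 = 2.4548
f*(2.2217) = 2.4548 / 1.125 = 2.1821


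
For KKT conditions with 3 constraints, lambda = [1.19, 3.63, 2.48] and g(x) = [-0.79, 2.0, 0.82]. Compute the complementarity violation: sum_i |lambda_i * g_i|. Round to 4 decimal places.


KKT complementary slackness check:
lambda_1 * g_1 = 1.19 * -0.79 = -0.9401
lambda_2 * g_2 = 3.63 * 2.0 = 7.26
lambda_3 * g_3 = 2.48 * 0.82 = 2.0336
Total violation = 0.9401 + 7.26 + 2.0336 = 10.2337


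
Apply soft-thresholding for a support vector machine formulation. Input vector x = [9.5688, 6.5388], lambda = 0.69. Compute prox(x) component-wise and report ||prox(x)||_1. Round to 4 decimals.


Soft-thresholding with lambda = 0.69:
prox(9.5688) = sign(9.5688)*max(|9.5688| - 0.69, 0) = 8.8788
prox(6.5388) = sign(6.5388)*max(|6.5388| - 0.69, 0) = 5.8488
prox(x) = [8.8788, 5.8488]
||prox(x)||_1 = 8.8788 + 5.8488 = 14.7276


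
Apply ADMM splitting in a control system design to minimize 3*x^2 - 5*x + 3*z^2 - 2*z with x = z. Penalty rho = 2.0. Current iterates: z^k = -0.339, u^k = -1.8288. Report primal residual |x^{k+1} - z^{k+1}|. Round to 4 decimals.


ADMM iteration with rho = 2.0, z^k = -0.339, u^k = -1.8288
Step 1: x-update.
Minimize 3*x^2 - 5*x + (2.0/2)*(x + 0.339 - 1.8288)^2
FOC: (2*3 + 2.0)*x = 5 + 2.0*(-0.339 + 1.8288)
x^{k+1} = 0.9975
Step 2: z-update.
Minimize 3*z^2 - 2*z + (2.0/2)*(0.9975 - z - 1.8288)^2
FOC: (2*3 + 2.0)*z = 2 + 2.0*(0.9975 - 1.8288)
z^{k+1} = 0.0422
Step 3: u-update.
u^{k+1} = -1.8288 + 0.9975 - 0.0422 = -0.8735
Step 4: Primal residual = |0.9975 - 0.0422| = 0.9553


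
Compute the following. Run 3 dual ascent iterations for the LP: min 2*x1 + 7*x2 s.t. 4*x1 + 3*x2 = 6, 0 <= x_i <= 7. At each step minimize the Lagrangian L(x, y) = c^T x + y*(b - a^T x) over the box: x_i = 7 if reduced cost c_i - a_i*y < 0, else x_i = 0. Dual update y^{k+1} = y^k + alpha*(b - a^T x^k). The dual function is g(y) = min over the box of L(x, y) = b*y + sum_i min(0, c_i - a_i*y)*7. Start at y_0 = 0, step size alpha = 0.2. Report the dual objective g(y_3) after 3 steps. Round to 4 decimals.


Dual ascent for LP: min 2*x1 + 7*x2, 4*x1 + 3*x2 = 6, 0 <= x_i <= 7
Step 1: y^k = 0.0, reduced costs: (2.0, 7.0)
  x^k = (0.0, 0.0), subgradient = b - a^T x = 6.0
  y^{k+1} = 0.0 + 0.2*6.0 = 1.2
Step 2: y^k = 1.2, reduced costs: (-2.8, 3.4)
  x^k = (7.0, 0.0), subgradient = b - a^T x = -22.0
  y^{k+1} = 1.2 + 0.2*-22.0 = -3.2
Step 3: y^k = -3.2, reduced costs: (14.8, 16.6)
  x^k = (0.0, 0.0), subgradient = b - a^T x = 6.0
  y^{k+1} = -3.2 + 0.2*6.0 = -2.0
Dual objective at y_3 = -2.0: reduced costs (10.0, 13.0), box minimizer x = (0.0, 0.0)
g(y_3) = b*y + (c1 - a1*y)*x1 + (c2 - a2*y)*x2 = 6*(-2.0) + 10.0*0.0 + 13.0*0.0 = -12.0 + 0.0 + 0.0 = -12.0


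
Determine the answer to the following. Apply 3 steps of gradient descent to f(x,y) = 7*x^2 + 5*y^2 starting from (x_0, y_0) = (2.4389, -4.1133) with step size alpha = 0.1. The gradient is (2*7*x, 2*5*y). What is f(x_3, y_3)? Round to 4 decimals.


Gradient descent on f(x,y) = 7*x^2 + 5*y^2.
Starting point: (2.4389, -4.1133), alpha = 0.1
Step 1: grad_x = 2*7*2.4389 = 34.1446, grad_y = 2*5*-4.1133 = -41.133
  x_1 = 2.4389 - 0.1*34.1446 = -0.9756
  y_1 = -4.1133 - 0.1*-41.133 = 0.0
Step 2: grad_x = 2*7*-0.9756 = -13.6578, grad_y = 2*5*0.0 = 0.0
  x_2 = -0.9756 - 0.1*-13.6578 = 0.3902
  y_2 = 0.0 - 0.1*0.0 = 0.0
Step 3: grad_x = 2*7*0.3902 = 5.4631, grad_y = 2*5*0.0 = 0.0
  x_3 = 0.3902 - 0.1*5.4631 = -0.1561
  y_3 = 0.0 - 0.1*0.0 = 0.0
f(-0.1561, 0.0) = 7*(-0.1561)^2 + 5*0.0^2 = 0.1705


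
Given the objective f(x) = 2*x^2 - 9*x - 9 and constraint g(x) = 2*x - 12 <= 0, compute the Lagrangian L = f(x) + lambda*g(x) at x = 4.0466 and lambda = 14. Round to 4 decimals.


Step 1: Evaluate f(x).
f(4.0466) = 2*4.0466^2 - 9*4.0466 - 9 = -12.6695
Step 2: Evaluate g(x).
g(4.0466) = 2*4.0466 - 12 = -3.9068
Step 3: Compute Lagrangian.
L = -12.6695 + 14*-3.9068 = -67.3647


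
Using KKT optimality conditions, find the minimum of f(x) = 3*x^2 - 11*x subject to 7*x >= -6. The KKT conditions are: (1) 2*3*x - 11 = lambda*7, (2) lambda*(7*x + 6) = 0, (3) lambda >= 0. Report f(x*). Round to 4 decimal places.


Step 1: Try lambda = 0 (constraint inactive).
Stationarity: 2*3*x - 11 = 0
x* = 11/(2*3) = 11/6 = 1.8333 (rounded; the exact value 11/6 is used below)
Check constraint: 7*1.8333 = 12.8331 >= -6 -- satisfied.
Step 2: Compute optimal value.
f(x*) = 3*(11/6)^2 - 11*(11/6) = -10.0833


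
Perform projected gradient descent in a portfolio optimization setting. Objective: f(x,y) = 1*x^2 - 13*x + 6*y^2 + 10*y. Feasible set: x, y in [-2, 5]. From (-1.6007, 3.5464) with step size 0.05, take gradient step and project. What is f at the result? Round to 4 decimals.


Step 1: Compute gradient at (-1.6007, 3.5464).
grad_x = 2*1*-1.6007 - 13 = -16.2014
grad_y = 2*6*3.5464 + 10 = 52.5568
Step 2: Gradient step.
x_raw = -1.6007 - 0.05*-16.2014 = -0.7906
y_raw = 3.5464 - 0.05*52.5568 = 0.9186
Step 3: Project onto [-2, 5].
x_proj = clip(-0.7906) = -0.7906
y_proj = clip(0.9186) = 0.9186
Step 4: Evaluate f.
f(-0.7906, 0.9186) = 25.1514


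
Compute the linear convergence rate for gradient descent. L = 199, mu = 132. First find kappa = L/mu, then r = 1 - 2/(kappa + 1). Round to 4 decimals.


Step 1: Compute the condition number.
kappa = L/mu = 199/132 = 1.5076
Step 2: Compute the convergence rate.
r = 1 - 2/(kappa + 1) = 1 - 2*mu/(L + mu) = (L - mu)/(L + mu) = 67/331 = 0.2024


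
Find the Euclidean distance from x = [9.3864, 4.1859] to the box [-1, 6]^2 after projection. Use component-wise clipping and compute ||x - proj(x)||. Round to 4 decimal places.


Project each component onto [-1, 6].
clip(9.3864) = 6.0, clip(4.1859) = 4.1859
Projection = [6.0, 4.1859]
Squared diffs: [11.4677, 0.0]
Distance = sqrt(11.4677) = 3.3864


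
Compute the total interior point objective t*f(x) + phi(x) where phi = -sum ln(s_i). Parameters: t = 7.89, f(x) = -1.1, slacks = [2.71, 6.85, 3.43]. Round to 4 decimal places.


Step 1: Compute log-barrier.
ln values: [0.9969, 1.9242, 1.2326]
phi = -(0.9969 + 1.9242 + 1.2326) = -4.1538
Step 2: Compute augmented objective.
t*f(x) = 7.89*-1.1 = -8.679
Total = -8.679 - 4.1538 = -12.8328


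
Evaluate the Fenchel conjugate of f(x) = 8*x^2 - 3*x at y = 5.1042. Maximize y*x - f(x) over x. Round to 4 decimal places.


f*(y) = sup_x {y*x - a*x^2 - b*x} = sup_x {(y-b)*x - a*x^2}
FOC: (y - b) - 2a*x = 0 => x* = (y - b)/(2a)
x* = (5.1042 + 3)/(2*8) = 0.5065
f*(5.1042) = (y-b)^2/(4a) = (5.1042 + 3)^2/(4*8)
= 65.6781/32 = 2.0524


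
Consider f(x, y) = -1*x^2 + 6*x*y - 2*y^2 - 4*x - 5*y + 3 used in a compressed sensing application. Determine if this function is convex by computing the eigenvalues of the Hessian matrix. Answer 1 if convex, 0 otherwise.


The Hessian of f(x,y) = -1*x^2 + 6*x*y - 2*y^2 - 4*x - 5*y + 3 is:
H = [[-2, 6], [6, -4]]
Trace = -2 - 4 = -6
Determinant = -2*-4 - (6)^2 = -28
Discriminant = (-6)^2 - 4*-28 = 148.0
Eigenvalues: lambda_1 = -9.0828, lambda_2 = 3.0828
The function is not convex.

0


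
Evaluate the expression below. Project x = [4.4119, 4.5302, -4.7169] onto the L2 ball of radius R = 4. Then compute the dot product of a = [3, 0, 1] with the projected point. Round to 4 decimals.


Step 1: Compute ||x|| (intermediates to 6 decimals).
||x|| = sqrt(4.4119^2 + 4.5302^2 + (-4.7169)^2) = 7.889025
Step 2: Project.
Since ||x|| > R, scale = R/||x|| = 4/7.889025 = 0.507034, proj(x) = scale * x
proj(x) = [2.236983, 2.296965, -2.391629]
Step 3: Dot product.
a^T * proj(x) = 3*2.236983 + 0*2.296965 + 1*(-2.391629) = 4.3193


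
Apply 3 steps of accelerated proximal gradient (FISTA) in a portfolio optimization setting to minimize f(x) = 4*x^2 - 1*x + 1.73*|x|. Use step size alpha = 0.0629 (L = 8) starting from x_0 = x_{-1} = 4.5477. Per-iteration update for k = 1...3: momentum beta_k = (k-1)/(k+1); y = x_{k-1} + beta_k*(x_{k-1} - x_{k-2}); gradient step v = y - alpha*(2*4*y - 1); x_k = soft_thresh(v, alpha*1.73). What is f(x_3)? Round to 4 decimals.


FISTA on f(x) = 4*x^2 - 1*x + 1.73*|x|
L = 8, alpha = 0.0629
Iteration 1: beta = 0.0, y = 4.5477 + 0.0*(4.5477 - 4.5477) = 4.5477
  grad(y) = 35.3816, v = y - alpha*grad = 2.3222
  prox(v) = soft_thresh(2.3222, 0.1088) = 2.2134
Iteration 2: beta = 0.3333, y = 2.2134 + 0.3333*(2.2134 - 4.5477) = 1.4353
  grad(y) = 10.4822, v = y - alpha*grad = 0.7759
  prox(v) = soft_thresh(0.7759, 0.1088) = 0.6671
Iteration 3: beta = 0.5, y = 0.6671 + 0.5*(0.6671 - 2.2134) = -0.106
  grad(y) = -1.848, v = y - alpha*grad = 0.0102
  prox(v) = soft_thresh(0.0102, 0.1088) = 0.0
f(x_3) = 4*0.0^2 - 1*0.0 + 1.73*|0.0| = 0.0


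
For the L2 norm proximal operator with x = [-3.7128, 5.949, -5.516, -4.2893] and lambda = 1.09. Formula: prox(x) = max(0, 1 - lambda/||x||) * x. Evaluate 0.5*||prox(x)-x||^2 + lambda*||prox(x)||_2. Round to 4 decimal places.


Step 1: Compute ||x||.
||x|| = 9.8995
Step 2: Compute scaling factor.
scale = max(0, 1 - 1.09/9.8995) = 0.8899
Step 3: prox(x) = [-3.304, 5.294, -4.9087, -3.817]
||prox(x)|| = 8.8095
Step 4: Proximal objective.
0.5*||prox-x||^2 = 0.5941
lambda*||prox|| = 9.6024
Total = 10.1964


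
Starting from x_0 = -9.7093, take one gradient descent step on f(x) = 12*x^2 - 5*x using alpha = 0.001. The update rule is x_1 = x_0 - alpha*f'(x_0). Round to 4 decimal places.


We compute the gradient at x_0 and apply the update.
f'(x) = 24*x - 5
f'(-9.7093) = 24*-9.7093 - 5 = -238.0232
x_1 = -9.7093 - 0.001*-238.0232 = -9.4713


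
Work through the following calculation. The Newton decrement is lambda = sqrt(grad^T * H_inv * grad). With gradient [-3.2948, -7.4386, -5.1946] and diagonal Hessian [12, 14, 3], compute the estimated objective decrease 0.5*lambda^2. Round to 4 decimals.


Step 1: H is diagonal, so H^(-1) * g = [-0.2746, -0.5313, -1.7315].
Step 2: g^T H^(-1) g = sum_i g_i^2 / H_ii
  = (-3.2948)^2/12 + (-7.4386)^2/14 + (-5.1946)^2/3
  = 0.9046 + 3.9523 + 8.9946 = 13.8516
Step 3: Objective decrease = 0.5 * g^T H^(-1) g = 6.9258


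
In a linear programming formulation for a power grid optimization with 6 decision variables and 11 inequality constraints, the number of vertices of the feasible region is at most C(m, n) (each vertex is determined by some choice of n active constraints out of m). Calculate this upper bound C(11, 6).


Each vertex corresponds to some choice of n active constraints out of m, so the number of vertices is at most C(m, n) = m! / (n!(m-n)!).
m = 11, n = 6
Numerator: 11 * 10 * 9 * 8 * 7 * 6
Denominator: 6! = 720
C(11, 6) = 462


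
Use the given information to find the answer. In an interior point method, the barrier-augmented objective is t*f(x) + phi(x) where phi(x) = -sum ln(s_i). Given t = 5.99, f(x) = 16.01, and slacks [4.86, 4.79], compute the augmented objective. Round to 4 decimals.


Step 1: Compute log-barrier.
ln values: [1.581, 1.5665]
phi = -(1.581 + 1.5665) = -3.1476
Step 2: Compute augmented objective.
t*f(x) = 5.99*16.01 = 95.8999
Total = 95.8999 - 3.1476 = 92.7523


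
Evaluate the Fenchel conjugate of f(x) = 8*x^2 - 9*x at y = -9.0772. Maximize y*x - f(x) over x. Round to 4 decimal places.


f*(y) = sup_x {y*x - a*x^2 - b*x} = sup_x {(y-b)*x - a*x^2}
FOC: (y - b) - 2a*x = 0 => x* = (y - b)/(2a)
x* = (-9.0772 + 9)/(2*8) = -0.0048
f*(-9.0772) = (y-b)^2/(4a) = (-9.0772 + 9)^2/(4*8)
= 0.006/32 = 0.0002


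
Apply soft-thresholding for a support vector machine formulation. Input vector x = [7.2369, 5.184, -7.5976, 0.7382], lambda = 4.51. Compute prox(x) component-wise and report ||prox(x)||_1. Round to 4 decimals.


Soft-thresholding with lambda = 4.51:
prox(7.2369) = sign(7.2369)*max(|7.2369| - 4.51, 0) = 2.7269
prox(5.184) = sign(5.184)*max(|5.184| - 4.51, 0) = 0.674
prox(-7.5976) = sign(-7.5976)*max(|-7.5976| - 4.51, 0) = -3.0876
prox(0.7382) = sign(0.7382)*max(|0.7382| - 4.51, 0) = 0.0
prox(x) = [2.7269, 0.674, -3.0876, 0.0]
||prox(x)||_1 = 2.7269 + 0.674 + 3.0876 + 0.0 = 6.4885


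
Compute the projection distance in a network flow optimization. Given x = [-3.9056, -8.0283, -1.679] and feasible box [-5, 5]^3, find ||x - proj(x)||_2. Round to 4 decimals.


Project each component onto [-5, 5].
clip(-3.9056) = -3.9056, clip(-8.0283) = -5.0, clip(-1.679) = -1.679
Projection = [-3.9056, -5.0, -1.679]
Squared diffs: [0.0, 9.1706, 0.0]
Distance = sqrt(9.1706) = 3.0283


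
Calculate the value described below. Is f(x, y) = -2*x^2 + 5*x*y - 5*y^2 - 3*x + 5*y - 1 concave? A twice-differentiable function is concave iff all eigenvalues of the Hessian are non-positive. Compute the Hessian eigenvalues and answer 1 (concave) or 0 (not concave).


The Hessian of f(x,y) = -2*x^2 + 5*x*y - 5*y^2 - 3*x + 5*y - 1 is:
H = [[-4, 5], [5, -10]]
Trace = -4 - 10 = -14
Determinant = -4*-10 - (5)^2 = 15
Discriminant = (-14)^2 - 4*15 = 136.0
Eigenvalues: lambda_1 = -12.831, lambda_2 = -1.169
The function is concave.

1


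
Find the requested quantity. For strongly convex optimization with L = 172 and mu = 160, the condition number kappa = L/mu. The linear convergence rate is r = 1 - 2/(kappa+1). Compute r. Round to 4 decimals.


Step 1: Compute the condition number.
kappa = L/mu = 172/160 = 1.075
Step 2: Compute the convergence rate.
r = 1 - 2/(kappa + 1) = 1 - 2*mu/(L + mu) = (L - mu)/(L + mu) = 12/332 = 0.0361


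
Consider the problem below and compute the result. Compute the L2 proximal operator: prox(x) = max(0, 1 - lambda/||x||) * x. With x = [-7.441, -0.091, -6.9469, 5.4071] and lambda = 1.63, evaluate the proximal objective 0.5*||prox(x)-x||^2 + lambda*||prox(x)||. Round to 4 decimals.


Step 1: Compute ||x||.
||x|| = 11.5271
Step 2: Compute scaling factor.
scale = max(0, 1 - 1.63/11.5271) = 0.8586
Step 3: prox(x) = [-6.3888, -0.0781, -5.9646, 4.6425]
||prox(x)|| = 9.8971
Step 4: Proximal objective.
0.5*||prox-x||^2 = 1.3285
lambda*||prox|| = 16.1323
Total = 17.4606


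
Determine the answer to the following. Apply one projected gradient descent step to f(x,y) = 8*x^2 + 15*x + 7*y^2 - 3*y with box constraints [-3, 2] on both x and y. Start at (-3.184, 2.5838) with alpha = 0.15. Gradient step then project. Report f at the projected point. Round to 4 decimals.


Step 1: Compute gradient at (-3.184, 2.5838).
grad_x = 2*8*-3.184 + 15 = -35.944
grad_y = 2*7*2.5838 - 3 = 33.1732
Step 2: Gradient step.
x_raw = -3.184 - 0.15*-35.944 = 2.2076
y_raw = 2.5838 - 0.15*33.1732 = -2.3922
Step 3: Project onto [-3, 2].
x_proj = clip(2.2076) = 2.0
y_proj = clip(-2.3922) = -2.3922
Step 4: Evaluate f.
f(2.0, -2.3922) = 109.2342


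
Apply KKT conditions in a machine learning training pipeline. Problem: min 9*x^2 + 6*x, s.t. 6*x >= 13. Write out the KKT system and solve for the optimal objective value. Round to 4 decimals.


Step 1: Try lambda = 0 (constraint inactive).
x_unc = -6/(2*9) = -0.3333
Check: 6*-0.3333 = -1.9998 < 13 -- violated!
Step 2: Constraint must be active: 6*x = 13
x* = 13/6 = 2.1667 (rounded; the exact value 13/6 is used below)
lambda = (2*9*(13/6) + 6)/6 = 7.5
Step 3: Compute optimal value.
f(x*) = 9*(13/6)^2 + 6*(13/6) = 55.25


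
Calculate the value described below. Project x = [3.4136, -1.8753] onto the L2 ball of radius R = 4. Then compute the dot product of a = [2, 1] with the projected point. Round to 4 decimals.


Step 1: Compute ||x|| (intermediates to 6 decimals).
||x|| = sqrt(3.4136^2 + (-1.8753)^2) = 3.894793
Step 2: Project.
Since ||x|| <= R, proj = x (no scaling needed).
proj(x) = [3.4136, -1.8753]
Step 3: Dot product.
a^T * proj(x) = 2*3.4136 + 1*(-1.8753) = 4.9519


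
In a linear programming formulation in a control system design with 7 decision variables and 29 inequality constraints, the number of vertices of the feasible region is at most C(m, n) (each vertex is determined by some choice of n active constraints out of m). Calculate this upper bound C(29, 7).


Each vertex corresponds to some choice of n active constraints out of m, so the number of vertices is at most C(m, n) = m! / (n!(m-n)!).
m = 29, n = 7
Numerator: 29 * 28 * 27 * 26 * 25 * 24 * 23
Denominator: 7! = 5040
C(29, 7) = 1560780


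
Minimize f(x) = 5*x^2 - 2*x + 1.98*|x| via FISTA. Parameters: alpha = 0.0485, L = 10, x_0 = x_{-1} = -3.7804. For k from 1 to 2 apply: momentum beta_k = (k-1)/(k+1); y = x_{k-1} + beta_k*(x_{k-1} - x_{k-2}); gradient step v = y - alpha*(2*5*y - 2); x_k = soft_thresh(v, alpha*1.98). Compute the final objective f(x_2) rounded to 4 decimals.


FISTA on f(x) = 5*x^2 - 2*x + 1.98*|x|
L = 10, alpha = 0.0485
Iteration 1: beta = 0.0, y = -3.7804 + 0.0*(-3.7804 + 3.7804) = -3.7804
  grad(y) = -39.804, v = y - alpha*grad = -1.8499
  prox(v) = soft_thresh(-1.8499, 0.096) = -1.7539
Iteration 2: beta = 0.3333, y = -1.7539 + 0.3333*(-1.7539 + 3.7804) = -1.0784
  grad(y) = -12.7837, v = y - alpha*grad = -0.4584
  prox(v) = soft_thresh(-0.4584, 0.096) = -0.3623
f(x_2) = 5*(-0.3623)^2 - 2*(-0.3623) + 1.98*|-0.3623| = 2.0985


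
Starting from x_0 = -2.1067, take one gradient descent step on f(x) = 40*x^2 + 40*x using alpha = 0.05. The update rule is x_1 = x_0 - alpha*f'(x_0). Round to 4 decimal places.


We compute the gradient at x_0 and apply the update.
f'(x) = 80*x + 40
f'(-2.1067) = 80*-2.1067 + 40 = -128.536
x_1 = -2.1067 - 0.05*-128.536 = 4.3201


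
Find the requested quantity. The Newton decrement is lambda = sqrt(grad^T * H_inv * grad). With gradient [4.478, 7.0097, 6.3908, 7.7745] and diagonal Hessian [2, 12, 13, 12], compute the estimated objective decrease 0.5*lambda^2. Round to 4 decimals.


Step 1: H is diagonal, so H^(-1) * g = [2.239, 0.5841, 0.4916, 0.6479].
Step 2: g^T H^(-1) g = sum_i g_i^2 / H_ii
  = (4.478)^2/2 + (7.0097)^2/12 + (6.3908)^2/13 + (7.7745)^2/12
  = 10.0262 + 4.0947 + 3.1417 + 5.0369 = 22.2995
Step 3: Objective decrease = 0.5 * g^T H^(-1) g = 11.1498


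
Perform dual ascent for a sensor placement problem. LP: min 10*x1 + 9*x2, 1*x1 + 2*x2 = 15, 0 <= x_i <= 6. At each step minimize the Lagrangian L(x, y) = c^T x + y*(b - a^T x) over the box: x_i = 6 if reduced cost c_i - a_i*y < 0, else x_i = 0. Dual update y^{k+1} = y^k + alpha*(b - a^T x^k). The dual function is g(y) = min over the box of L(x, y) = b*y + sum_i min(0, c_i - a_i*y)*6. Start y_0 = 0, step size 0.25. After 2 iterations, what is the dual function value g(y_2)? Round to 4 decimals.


Dual ascent for LP: min 10*x1 + 9*x2, 1*x1 + 2*x2 = 15, 0 <= x_i <= 6
Step 1: y^k = 0.0, reduced costs: (10.0, 9.0)
  x^k = (0.0, 0.0), subgradient = b - a^T x = 15.0
  y^{k+1} = 0.0 + 0.25*15.0 = 3.75
Step 2: y^k = 3.75, reduced costs: (6.25, 1.5)
  x^k = (0.0, 0.0), subgradient = b - a^T x = 15.0
  y^{k+1} = 3.75 + 0.25*15.0 = 7.5
Dual objective at y_2 = 7.5: reduced costs (2.5, -6.0), box minimizer x = (0.0, 6.0)
g(y_2) = b*y + (c1 - a1*y)*x1 + (c2 - a2*y)*x2 = 15*7.5 + 2.5*0.0 + (-6.0)*6.0 = 112.5 + 0.0 - 36.0 = 76.5


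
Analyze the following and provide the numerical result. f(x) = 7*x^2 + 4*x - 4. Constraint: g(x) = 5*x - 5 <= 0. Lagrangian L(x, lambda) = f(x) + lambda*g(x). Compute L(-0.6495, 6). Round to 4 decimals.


Step 1: Evaluate f(x).
f(-0.6495) = 7*(-0.6495)^2 + 4*(-0.6495) - 4 = -3.645
Step 2: Evaluate g(x).
g(-0.6495) = 5*-0.6495 - 5 = -8.2475
Step 3: Compute Lagrangian.
L = -3.645 + 6*-8.2475 = -53.13


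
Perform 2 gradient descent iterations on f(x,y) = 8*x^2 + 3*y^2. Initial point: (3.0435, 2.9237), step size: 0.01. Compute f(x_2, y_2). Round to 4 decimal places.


Gradient descent on f(x,y) = 8*x^2 + 3*y^2.
Starting point: (3.0435, 2.9237), alpha = 0.01
Step 1: grad_x = 2*8*3.0435 = 48.696, grad_y = 2*3*2.9237 = 17.5422
  x_1 = 3.0435 - 0.01*48.696 = 2.5565
  y_1 = 2.9237 - 0.01*17.5422 = 2.7483
Step 2: grad_x = 2*8*2.5565 = 40.9046, grad_y = 2*3*2.7483 = 16.4897
  x_2 = 2.5565 - 0.01*40.9046 = 2.1475
  y_2 = 2.7483 - 0.01*16.4897 = 2.5834
f(2.1475, 2.5834) = 8*2.1475^2 + 3*2.5834^2 = 56.9154


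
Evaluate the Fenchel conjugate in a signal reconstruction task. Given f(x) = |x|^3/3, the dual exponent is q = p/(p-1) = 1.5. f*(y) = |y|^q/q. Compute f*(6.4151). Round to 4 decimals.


The conjugate exponent q satisfies 1/p + 1/q = 1.
p = 3, so q = 3/(3 - 1) = 1.5
|y|^q = 6.4151^1.5 = 16.2482
f*(6.4151) = 16.2482 / 1.5 = 10.8321


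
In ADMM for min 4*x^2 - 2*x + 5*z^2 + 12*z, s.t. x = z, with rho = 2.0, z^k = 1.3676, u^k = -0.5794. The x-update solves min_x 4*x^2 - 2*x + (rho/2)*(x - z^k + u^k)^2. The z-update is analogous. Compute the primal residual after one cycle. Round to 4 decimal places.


ADMM iteration with rho = 2.0, z^k = 1.3676, u^k = -0.5794
Step 1: x-update.
Minimize 4*x^2 - 2*x + (2.0/2)*(x - 1.3676 - 0.5794)^2
FOC: (2*4 + 2.0)*x = 2 + 2.0*(1.3676 + 0.5794)
x^{k+1} = 0.5894
Step 2: z-update.
Minimize 5*z^2 + 12*z + (2.0/2)*(0.5894 - z - 0.5794)^2
FOC: (2*5 + 2.0)*z = -12 + 2.0*(0.5894 - 0.5794)
z^{k+1} = -0.9983
Step 3: u-update.
u^{k+1} = -0.5794 + 0.5894 + 0.9983 = 1.0083
Step 4: Primal residual = |0.5894 + 0.9983| = 1.5877


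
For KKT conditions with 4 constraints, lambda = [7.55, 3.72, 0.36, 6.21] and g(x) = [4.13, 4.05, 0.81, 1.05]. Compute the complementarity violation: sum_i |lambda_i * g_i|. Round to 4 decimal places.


KKT complementary slackness check:
lambda_1 * g_1 = 7.55 * 4.13 = 31.1815
lambda_2 * g_2 = 3.72 * 4.05 = 15.066
lambda_3 * g_3 = 0.36 * 0.81 = 0.2916
lambda_4 * g_4 = 6.21 * 1.05 = 6.5205
Total violation = 31.1815 + 15.066 + 0.2916 + 6.5205 = 53.0596


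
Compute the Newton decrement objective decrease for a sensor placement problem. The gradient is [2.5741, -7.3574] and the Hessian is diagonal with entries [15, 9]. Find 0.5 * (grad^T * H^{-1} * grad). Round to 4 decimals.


Step 1: H is diagonal, so H^(-1) * g = [0.1716, -0.8175].
Step 2: g^T H^(-1) g = sum_i g_i^2 / H_ii
  = (2.5741)^2/15 + (-7.3574)^2/9
  = 0.4417 + 6.0146 = 6.4563
Step 3: Objective decrease = 0.5 * g^T H^(-1) g = 3.2282


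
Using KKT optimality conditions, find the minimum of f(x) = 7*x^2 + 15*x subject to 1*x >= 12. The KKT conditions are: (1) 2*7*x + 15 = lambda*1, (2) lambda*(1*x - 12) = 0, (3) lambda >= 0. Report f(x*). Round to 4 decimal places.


Step 1: Try lambda = 0 (constraint inactive).
x_unc = -15/(2*7) = -1.0714
Check: 1*-1.0714 = -1.0714 < 12 -- violated!
Step 2: Constraint must be active: 1*x = 12
x* = 12/1 = 12.0
lambda = (2*7*12.0 + 15)/1 = 183.0
Step 3: Compute optimal value.
f(x*) = 7*12.0^2 + 15*12.0 = 1188.0


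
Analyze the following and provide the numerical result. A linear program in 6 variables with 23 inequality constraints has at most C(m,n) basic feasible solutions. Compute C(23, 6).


Each vertex corresponds to some choice of n active constraints out of m, so the number of vertices is at most C(m, n) = m! / (n!(m-n)!).
m = 23, n = 6
Numerator: 23 * 22 * 21 * 20 * 19 * 18
Denominator: 6! = 720
C(23, 6) = 100947


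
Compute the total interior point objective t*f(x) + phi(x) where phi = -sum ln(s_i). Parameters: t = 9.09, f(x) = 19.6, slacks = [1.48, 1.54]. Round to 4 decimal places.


Step 1: Compute log-barrier.
ln values: [0.392, 0.4318]
phi = -(0.392 + 0.4318) = -0.8238
Step 2: Compute augmented objective.
t*f(x) = 9.09*19.6 = 178.164
Total = 178.164 - 0.8238 = 177.3402


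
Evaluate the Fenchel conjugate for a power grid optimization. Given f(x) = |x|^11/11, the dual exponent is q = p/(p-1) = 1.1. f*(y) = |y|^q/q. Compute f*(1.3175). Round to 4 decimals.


The conjugate exponent q satisfies 1/p + 1/q = 1.
p = 11, so q = 11/(11 - 1) = 1.1
|y|^q = 1.3175^1.1 = 1.3543
f*(1.3175) = 1.3543 / 1.1 = 1.2312


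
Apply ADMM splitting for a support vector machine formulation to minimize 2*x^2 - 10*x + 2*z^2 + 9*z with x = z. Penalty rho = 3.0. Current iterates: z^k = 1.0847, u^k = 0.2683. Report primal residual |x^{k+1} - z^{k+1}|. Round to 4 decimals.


ADMM iteration with rho = 3.0, z^k = 1.0847, u^k = 0.2683
Step 1: x-update.
Minimize 2*x^2 - 10*x + (3.0/2)*(x - 1.0847 + 0.2683)^2
FOC: (2*2 + 3.0)*x = 10 + 3.0*(1.0847 - 0.2683)
x^{k+1} = 1.7785
Step 2: z-update.
Minimize 2*z^2 + 9*z + (3.0/2)*(1.7785 - z + 0.2683)^2
FOC: (2*2 + 3.0)*z = -9 + 3.0*(1.7785 + 0.2683)
z^{k+1} = -0.4085
Step 3: u-update.
u^{k+1} = 0.2683 + 1.7785 + 0.4085 = 2.4553
Step 4: Primal residual = |1.7785 + 0.4085| = 2.187


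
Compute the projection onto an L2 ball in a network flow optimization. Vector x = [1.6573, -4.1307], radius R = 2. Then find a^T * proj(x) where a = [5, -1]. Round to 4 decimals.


Step 1: Compute ||x|| (intermediates to 6 decimals).
||x|| = sqrt(1.6573^2 + (-4.1307)^2) = 4.450767
Step 2: Project.
Since ||x|| > R, scale = R/||x|| = 2/4.450767 = 0.449361, proj(x) = scale * x
proj(x) = [0.744726, -1.856175]
Step 3: Dot product.
a^T * proj(x) = 5*0.744726 - 1*(-1.856175) = 5.5798


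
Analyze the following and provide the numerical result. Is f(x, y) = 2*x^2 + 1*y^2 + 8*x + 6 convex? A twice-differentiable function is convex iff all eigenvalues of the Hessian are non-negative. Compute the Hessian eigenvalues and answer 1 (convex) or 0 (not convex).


The Hessian of f(x,y) = 2*x^2 + 1*y^2 + 8*x + 6 is:
H = [[4, 0], [0, 2]]
Trace = 4 + 2 = 6
Determinant = 4*2 - (0)^2 = 8
Discriminant = (6)^2 - 4*8 = 4.0
Eigenvalues: lambda_1 = 2.0, lambda_2 = 4.0
The function is convex.

1


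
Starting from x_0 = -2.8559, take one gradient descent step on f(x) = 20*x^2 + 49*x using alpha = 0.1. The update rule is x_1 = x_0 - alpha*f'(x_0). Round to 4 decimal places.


We compute the gradient at x_0 and apply the update.
f'(x) = 40*x + 49
f'(-2.8559) = 40*-2.8559 + 49 = -65.236
x_1 = -2.8559 - 0.1*-65.236 = 3.6677


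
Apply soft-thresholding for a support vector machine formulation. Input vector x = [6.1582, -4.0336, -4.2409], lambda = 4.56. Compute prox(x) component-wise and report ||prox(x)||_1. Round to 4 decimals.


Soft-thresholding with lambda = 4.56:
prox(6.1582) = sign(6.1582)*max(|6.1582| - 4.56, 0) = 1.5982
prox(-4.0336) = sign(-4.0336)*max(|-4.0336| - 4.56, 0) = 0.0
prox(-4.2409) = sign(-4.2409)*max(|-4.2409| - 4.56, 0) = 0.0
prox(x) = [1.5982, 0.0, 0.0]
||prox(x)||_1 = 1.5982 + 0.0 + 0.0 = 1.5982


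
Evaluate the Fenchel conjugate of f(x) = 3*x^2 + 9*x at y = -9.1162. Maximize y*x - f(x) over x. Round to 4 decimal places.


f*(y) = sup_x {y*x - a*x^2 - b*x} = sup_x {(y-b)*x - a*x^2}
FOC: (y - b) - 2a*x = 0 => x* = (y - b)/(2a)
x* = (-9.1162 - 9)/(2*3) = -3.0194
f*(-9.1162) = (y-b)^2/(4a) = (-9.1162 - 9)^2/(4*3)
= 328.1967/12 = 27.3497


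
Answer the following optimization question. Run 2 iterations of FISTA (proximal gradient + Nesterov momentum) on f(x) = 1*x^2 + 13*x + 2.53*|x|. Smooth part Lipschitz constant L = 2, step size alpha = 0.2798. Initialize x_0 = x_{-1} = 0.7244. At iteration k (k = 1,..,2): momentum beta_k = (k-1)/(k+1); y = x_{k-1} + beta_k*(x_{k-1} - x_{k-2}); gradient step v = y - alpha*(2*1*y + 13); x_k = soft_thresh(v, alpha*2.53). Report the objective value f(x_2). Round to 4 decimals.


FISTA on f(x) = 1*x^2 + 13*x + 2.53*|x|
L = 2, alpha = 0.2798
Iteration 1: beta = 0.0, y = 0.7244 + 0.0*(0.7244 - 0.7244) = 0.7244
  grad(y) = 14.4488, v = y - alpha*grad = -3.3184
  prox(v) = soft_thresh(-3.3184, 0.7079) = -2.6105
Iteration 2: beta = 0.3333, y = -2.6105 + 0.3333*(-2.6105 - 0.7244) = -3.7221
  grad(y) = 5.5558, v = y - alpha*grad = -5.2766
  prox(v) = soft_thresh(-5.2766, 0.7079) = -4.5687
f(x_2) = 1*(-4.5687)^2 + 13*(-4.5687) + 2.53*|-4.5687| = -26.9613


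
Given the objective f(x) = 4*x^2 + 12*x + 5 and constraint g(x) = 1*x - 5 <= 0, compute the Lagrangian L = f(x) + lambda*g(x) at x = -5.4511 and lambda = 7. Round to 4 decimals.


Step 1: Evaluate f(x).
f(-5.4511) = 4*(-5.4511)^2 + 12*(-5.4511) + 5 = 58.4448
Step 2: Evaluate g(x).
g(-5.4511) = 1*-5.4511 - 5 = -10.4511
Step 3: Compute Lagrangian.
L = 58.4448 + 7*-10.4511 = -14.7129


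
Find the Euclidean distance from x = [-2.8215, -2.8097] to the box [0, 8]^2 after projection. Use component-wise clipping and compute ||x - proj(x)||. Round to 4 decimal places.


Project each component onto [0, 8].
clip(-2.8215) = 0.0, clip(-2.8097) = 0.0
Projection = [0.0, 0.0]
Squared diffs: [7.9609, 7.8944]
Distance = sqrt(15.8553) = 3.9819


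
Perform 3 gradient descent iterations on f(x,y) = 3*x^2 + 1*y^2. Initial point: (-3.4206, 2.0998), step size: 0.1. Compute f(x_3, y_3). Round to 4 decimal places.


Gradient descent on f(x,y) = 3*x^2 + 1*y^2.
Starting point: (-3.4206, 2.0998), alpha = 0.1
Step 1: grad_x = 2*3*-3.4206 = -20.5236, grad_y = 2*1*2.0998 = 4.1996
  x_1 = -3.4206 - 0.1*-20.5236 = -1.3682
  y_1 = 2.0998 - 0.1*4.1996 = 1.6798
Step 2: grad_x = 2*3*-1.3682 = -8.2094, grad_y = 2*1*1.6798 = 3.3597
  x_2 = -1.3682 - 0.1*-8.2094 = -0.5473
  y_2 = 1.6798 - 0.1*3.3597 = 1.3439
Step 3: grad_x = 2*3*-0.5473 = -3.2838, grad_y = 2*1*1.3439 = 2.6877
  x_3 = -0.5473 - 0.1*-3.2838 = -0.2189
  y_3 = 1.3439 - 0.1*2.6877 = 1.0751
f(-0.2189, 1.0751) = 3*(-0.2189)^2 + 1*1.0751^2 = 1.2996


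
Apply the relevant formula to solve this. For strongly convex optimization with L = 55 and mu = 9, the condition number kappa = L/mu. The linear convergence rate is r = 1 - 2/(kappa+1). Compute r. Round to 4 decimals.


Step 1: Compute the condition number.
kappa = L/mu = 55/9 = 6.1111
Step 2: Compute the convergence rate.
r = 1 - 2/(kappa + 1) = 1 - 2*mu/(L + mu) = (L - mu)/(L + mu) = 46/64 = 0.7188


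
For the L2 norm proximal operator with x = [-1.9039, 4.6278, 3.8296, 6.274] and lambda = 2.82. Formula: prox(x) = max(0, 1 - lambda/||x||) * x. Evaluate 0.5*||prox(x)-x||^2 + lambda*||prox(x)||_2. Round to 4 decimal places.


Step 1: Compute ||x||.
||x|| = 8.8921
Step 2: Compute scaling factor.
scale = max(0, 1 - 2.82/8.8921) = 0.6829
Step 3: prox(x) = [-1.3001, 3.1602, 2.6151, 4.2843]
||prox(x)|| = 6.0721
Step 4: Proximal objective.
0.5*||prox-x||^2 = 3.9762
lambda*||prox|| = 17.1233
Total = 21.0997


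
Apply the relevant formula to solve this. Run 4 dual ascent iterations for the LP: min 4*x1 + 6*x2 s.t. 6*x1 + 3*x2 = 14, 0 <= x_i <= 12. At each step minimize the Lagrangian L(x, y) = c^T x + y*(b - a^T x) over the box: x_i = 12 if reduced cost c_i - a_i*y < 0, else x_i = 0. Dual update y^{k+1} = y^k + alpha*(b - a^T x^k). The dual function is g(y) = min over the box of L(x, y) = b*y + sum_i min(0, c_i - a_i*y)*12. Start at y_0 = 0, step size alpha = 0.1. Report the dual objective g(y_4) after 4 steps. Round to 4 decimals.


Dual ascent for LP: min 4*x1 + 6*x2, 6*x1 + 3*x2 = 14, 0 <= x_i <= 12
Step 1: y^k = 0.0, reduced costs: (4.0, 6.0)
  x^k = (0.0, 0.0), subgradient = b - a^T x = 14.0
  y^{k+1} = 0.0 + 0.1*14.0 = 1.4
Step 2: y^k = 1.4, reduced costs: (-4.4, 1.8)
  x^k = (12.0, 0.0), subgradient = b - a^T x = -58.0
  y^{k+1} = 1.4 + 0.1*-58.0 = -4.4
Step 3: y^k = -4.4, reduced costs: (30.4, 19.2)
  x^k = (0.0, 0.0), subgradient = b - a^T x = 14.0
  y^{k+1} = -4.4 + 0.1*14.0 = -3.0
Step 4: y^k = -3.0, reduced costs: (22.0, 15.0)
  x^k = (0.0, 0.0), subgradient = b - a^T x = 14.0
  y^{k+1} = -3.0 + 0.1*14.0 = -1.6
Dual objective at y_4 = -1.6: reduced costs (13.6, 10.8), box minimizer x = (0.0, 0.0)
g(y_4) = b*y + (c1 - a1*y)*x1 + (c2 - a2*y)*x2 = 14*(-1.6) + 13.6*0.0 + 10.8*0.0 = -22.4 + 0.0 + 0.0 = -22.4


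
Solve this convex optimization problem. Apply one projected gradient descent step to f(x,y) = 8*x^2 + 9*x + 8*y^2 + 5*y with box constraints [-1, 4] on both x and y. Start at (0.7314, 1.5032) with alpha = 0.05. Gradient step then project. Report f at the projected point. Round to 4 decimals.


Step 1: Compute gradient at (0.7314, 1.5032).
grad_x = 2*8*0.7314 + 9 = 20.7024
grad_y = 2*8*1.5032 + 5 = 29.0512
Step 2: Gradient step.
x_raw = 0.7314 - 0.05*20.7024 = -0.3037
y_raw = 1.5032 - 0.05*29.0512 = 0.0506
Step 3: Project onto [-1, 4].
x_proj = clip(-0.3037) = -0.3037
y_proj = clip(0.0506) = 0.0506
Step 4: Evaluate f.
f(-0.3037, 0.0506) = -1.7218


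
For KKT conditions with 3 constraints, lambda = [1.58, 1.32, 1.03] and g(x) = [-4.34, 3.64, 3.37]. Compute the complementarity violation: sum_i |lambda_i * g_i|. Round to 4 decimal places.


KKT complementary slackness check:
lambda_1 * g_1 = 1.58 * -4.34 = -6.8572
lambda_2 * g_2 = 1.32 * 3.64 = 4.8048
lambda_3 * g_3 = 1.03 * 3.37 = 3.4711
Total violation = 6.8572 + 4.8048 + 3.4711 = 15.1331


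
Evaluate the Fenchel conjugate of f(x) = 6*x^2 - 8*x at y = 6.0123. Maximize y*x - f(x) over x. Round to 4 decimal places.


f*(y) = sup_x {y*x - a*x^2 - b*x} = sup_x {(y-b)*x - a*x^2}
FOC: (y - b) - 2a*x = 0 => x* = (y - b)/(2a)
x* = (6.0123 + 8)/(2*6) = 1.1677
f*(6.0123) = (y-b)^2/(4a) = (6.0123 + 8)^2/(4*6)
= 196.3446/24 = 8.181


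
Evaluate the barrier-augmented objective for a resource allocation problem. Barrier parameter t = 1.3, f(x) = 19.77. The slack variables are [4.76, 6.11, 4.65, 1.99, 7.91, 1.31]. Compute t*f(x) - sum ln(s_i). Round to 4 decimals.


Step 1: Compute log-barrier.
ln values: [1.5602, 1.8099, 1.5369, 0.6881, 2.0681, 0.27]
phi = -(1.5602 + 1.8099 + 1.5369 + 0.6881 + 2.0681 + 0.27) = -7.9333
Step 2: Compute augmented objective.
t*f(x) = 1.3*19.77 = 25.701
Total = 25.701 - 7.9333 = 17.7677


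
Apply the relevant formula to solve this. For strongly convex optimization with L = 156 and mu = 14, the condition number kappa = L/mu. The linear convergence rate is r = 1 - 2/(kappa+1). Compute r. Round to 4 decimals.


Step 1: Compute the condition number.
kappa = L/mu = 156/14 = 11.1429
Step 2: Compute the convergence rate.
r = 1 - 2/(kappa + 1) = 1 - 2*mu/(L + mu) = (L - mu)/(L + mu) = 142/170 = 0.8353
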